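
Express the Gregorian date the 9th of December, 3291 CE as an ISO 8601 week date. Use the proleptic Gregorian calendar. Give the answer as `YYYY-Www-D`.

The weekday is Sunday (ISO weekday 7).
That Sunday belongs to ISO week 49 of ISO year 3291.

3291-W49-7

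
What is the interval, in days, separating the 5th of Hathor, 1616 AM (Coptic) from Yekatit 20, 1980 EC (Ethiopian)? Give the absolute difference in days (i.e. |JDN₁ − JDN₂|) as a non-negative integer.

JDN of the first date = 2414973.
JDN of the second date = 2447220.
|2447220 − 2414973| = 32247.

32247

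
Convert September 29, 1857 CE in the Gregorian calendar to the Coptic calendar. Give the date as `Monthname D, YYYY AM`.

Both dates share Julian Day Number 2399587; in the Coptic calendar that is 20 Thout 1574 AM.

Thout 20, 1574 AM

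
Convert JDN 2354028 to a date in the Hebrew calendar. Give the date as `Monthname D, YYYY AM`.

The Gregorian equivalent of JDN 2354028 is 3 January 1733.
In the Hebrew calendar that day is Tevet 16, 5493 AM.

Tevet 16, 5493 AM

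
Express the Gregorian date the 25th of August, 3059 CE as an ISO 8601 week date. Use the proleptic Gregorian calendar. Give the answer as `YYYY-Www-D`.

The weekday is Thursday (ISO weekday 4).
That Thursday belongs to ISO week 34 of ISO year 3059.

3059-W34-4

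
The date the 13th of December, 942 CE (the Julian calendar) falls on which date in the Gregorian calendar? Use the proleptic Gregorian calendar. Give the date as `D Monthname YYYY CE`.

18 December 942 CE

For dates in this range the Gregorian date is 5 days ahead of the Julian.
13 December 942 Julian + 5 days → 18 December 942 Gregorian.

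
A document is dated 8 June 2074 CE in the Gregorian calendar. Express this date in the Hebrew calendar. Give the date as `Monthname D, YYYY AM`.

Both dates share Julian Day Number 2478732; in the Hebrew calendar that is 13 Sivan 5834 AM.

Sivan 13, 5834 AM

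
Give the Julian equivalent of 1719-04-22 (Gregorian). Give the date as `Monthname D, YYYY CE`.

April 11, 1719 CE

The Julian–Gregorian offset here is 11 days (Julian trailing).
22 April 1719 Gregorian − 11 days → 11 April 1719 Julian.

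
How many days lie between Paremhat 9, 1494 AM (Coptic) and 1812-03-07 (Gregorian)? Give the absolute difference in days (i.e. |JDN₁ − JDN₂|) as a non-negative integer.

12409

JDN of the first date = 2370536.
JDN of the second date = 2382945.
|2382945 − 2370536| = 12409.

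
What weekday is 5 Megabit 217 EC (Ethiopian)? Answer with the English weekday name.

Tuesday

Equivalently 1 March 225 Gregorian, JDN 1803299.
1803299 ≡ 1 (mod 7); counting from Monday = 0 gives Tuesday.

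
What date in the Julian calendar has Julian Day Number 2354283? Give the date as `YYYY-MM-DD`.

1733-09-04

JDN 2354283 is 15 September 1733 in the Gregorian calendar.
In the Julian calendar that day is 1733-09-04.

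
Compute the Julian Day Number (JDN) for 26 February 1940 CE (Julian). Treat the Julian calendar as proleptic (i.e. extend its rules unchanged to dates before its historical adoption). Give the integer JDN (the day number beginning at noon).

Equivalently 10 March 1940 (Gregorian).
JDN 2299161 is 15 October 1582 CE (Gregorian); the target day is +130538 days from there, so JDN = 2429699.

2429699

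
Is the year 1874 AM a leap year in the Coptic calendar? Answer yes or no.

no

1874 mod 4 = 2; in the Coptic calendar a year is leap when year mod 4 = 3, so it is a common year.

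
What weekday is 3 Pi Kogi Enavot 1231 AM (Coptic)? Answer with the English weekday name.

Equivalently 5 September 1515 Gregorian, JDN 2274649.
Since JDN mod 7 = 6 (0 = Monday), the day is Sunday.

Sunday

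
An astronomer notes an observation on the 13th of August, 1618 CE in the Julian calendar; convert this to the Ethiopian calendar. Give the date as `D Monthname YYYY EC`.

20 Nehase 1610 EC

Julian Day Number of the source date = 2312257.
Converting JDN 2312257 to the Ethiopian calendar gives 20 Nehase 1610 EC.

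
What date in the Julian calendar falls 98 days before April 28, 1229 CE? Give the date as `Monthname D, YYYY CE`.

January 20, 1229 CE

The starting date is JDN 2170068; 2170068 − 98 = 2169970.
JDN 2169970 corresponds to January 20, 1229 CE.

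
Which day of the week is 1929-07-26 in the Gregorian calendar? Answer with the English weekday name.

2425819 ≡ 4 (mod 7); counting from Monday = 0 gives Friday.

Friday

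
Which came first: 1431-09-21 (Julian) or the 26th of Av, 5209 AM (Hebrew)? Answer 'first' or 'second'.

The two dates have Julian Day Numbers 2243994 and 2250532 respectively.
Since 2243994 < 2250532, the first date comes first.

first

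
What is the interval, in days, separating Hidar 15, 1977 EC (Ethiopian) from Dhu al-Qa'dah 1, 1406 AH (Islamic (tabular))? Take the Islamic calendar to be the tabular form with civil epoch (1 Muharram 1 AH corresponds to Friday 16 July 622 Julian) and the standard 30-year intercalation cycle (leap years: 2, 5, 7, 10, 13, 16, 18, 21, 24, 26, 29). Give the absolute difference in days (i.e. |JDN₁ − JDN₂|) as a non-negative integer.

First date → JDN 2446029; second date → JDN 2446620.
The interval is |2446029 − 2446620| = 591 days.

591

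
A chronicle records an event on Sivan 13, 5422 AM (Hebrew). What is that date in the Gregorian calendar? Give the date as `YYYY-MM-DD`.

Both dates share Julian Day Number 2328244; in the Gregorian calendar that is 31 May 1662 CE.

1662-05-31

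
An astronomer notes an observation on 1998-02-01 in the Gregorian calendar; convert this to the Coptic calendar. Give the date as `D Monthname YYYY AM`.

Julian Day Number of the source date = 2450846.
Converting JDN 2450846 to the Coptic calendar gives 24 Tobi 1714 AM.

24 Tobi 1714 AM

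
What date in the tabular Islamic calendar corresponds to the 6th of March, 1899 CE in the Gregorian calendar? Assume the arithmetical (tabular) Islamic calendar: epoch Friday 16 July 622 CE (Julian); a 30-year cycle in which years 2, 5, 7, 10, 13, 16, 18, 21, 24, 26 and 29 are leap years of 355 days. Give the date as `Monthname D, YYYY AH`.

Both dates share Julian Day Number 2414720; in the tabular Islamic calendar that is 23 Shawwal 1316 AH.

Shawwal 23, 1316 AH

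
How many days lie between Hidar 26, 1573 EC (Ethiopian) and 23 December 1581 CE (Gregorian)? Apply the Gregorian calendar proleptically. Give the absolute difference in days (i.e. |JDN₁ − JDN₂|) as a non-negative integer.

386

First date → JDN 2298479; second date → JDN 2298865.
The interval is |2298479 − 2298865| = 386 days.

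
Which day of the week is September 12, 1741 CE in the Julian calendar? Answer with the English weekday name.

Saturday

This is JDN 2357213 (23 September 1741 Gregorian).
2357213 ≡ 5 (mod 7); counting from Monday = 0 gives Saturday.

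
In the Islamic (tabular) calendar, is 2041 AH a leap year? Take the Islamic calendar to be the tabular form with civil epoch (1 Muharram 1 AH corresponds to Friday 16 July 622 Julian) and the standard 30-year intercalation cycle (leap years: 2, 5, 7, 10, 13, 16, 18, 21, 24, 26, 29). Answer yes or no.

no

Year 2041 AH is year 1 of its 30-year cycle; leap positions are 2, 5, 7, 10, 13, 16, 18, 21, 24, 26, 29, so it is a common year (354 days).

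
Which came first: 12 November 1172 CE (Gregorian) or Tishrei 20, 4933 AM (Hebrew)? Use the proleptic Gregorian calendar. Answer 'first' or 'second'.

second

The two dates have Julian Day Numbers 2149440 and 2149414 respectively.
Since 2149414 < 2149440, the second date comes first.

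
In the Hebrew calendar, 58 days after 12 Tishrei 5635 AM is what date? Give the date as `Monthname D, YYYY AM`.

Kislev 11, 5635 AM

JDN of 12 Tishrei 5635 AM = 2405790.
2405790 + 58 = 2405848.
JDN 2405848 in the Hebrew calendar is Kislev 11, 5635 AM.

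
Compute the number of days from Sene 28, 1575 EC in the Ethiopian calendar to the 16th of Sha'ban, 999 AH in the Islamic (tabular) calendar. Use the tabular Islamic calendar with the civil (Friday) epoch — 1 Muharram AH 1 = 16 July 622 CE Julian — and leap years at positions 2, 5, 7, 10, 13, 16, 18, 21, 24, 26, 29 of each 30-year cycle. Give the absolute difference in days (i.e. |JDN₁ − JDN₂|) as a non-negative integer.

JDN of the first date = 2299421.
JDN of the second date = 2302320.
|2302320 − 2299421| = 2899.

2899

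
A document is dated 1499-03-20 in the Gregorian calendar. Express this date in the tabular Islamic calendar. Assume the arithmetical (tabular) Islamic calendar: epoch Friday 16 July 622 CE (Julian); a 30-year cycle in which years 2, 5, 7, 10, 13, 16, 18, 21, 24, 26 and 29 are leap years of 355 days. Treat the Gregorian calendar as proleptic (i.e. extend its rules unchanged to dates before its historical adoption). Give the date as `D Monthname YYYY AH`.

Both dates share Julian Day Number 2268637; in the tabular Islamic calendar that is 28 Rajab 904 AH.

28 Rajab 904 AH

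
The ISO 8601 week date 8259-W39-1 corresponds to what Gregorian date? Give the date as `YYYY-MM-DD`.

8259-09-26

ISO week 1 of 8259 is the week containing the first Thursday of 8259.
Week 39, day 1 (Monday) lands on 8259-09-26.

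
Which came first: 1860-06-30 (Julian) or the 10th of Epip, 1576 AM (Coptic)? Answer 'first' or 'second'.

The two dates have Julian Day Numbers 2400604 and 2400608 respectively.
Since 2400604 < 2400608, the first date comes first.

first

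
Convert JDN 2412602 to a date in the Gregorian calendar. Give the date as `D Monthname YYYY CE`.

18 May 1893 CE

JDN 2451545 is 1 Jan 2000; 2412602 is −38943 days from there.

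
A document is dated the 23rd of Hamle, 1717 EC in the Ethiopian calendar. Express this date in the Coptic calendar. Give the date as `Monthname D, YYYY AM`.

The source date corresponds to 28 July 1725 in the Gregorian calendar (JDN 2351312).
That day falls on 23 Epip 1441 AM in the Coptic calendar.

Epip 23, 1441 AM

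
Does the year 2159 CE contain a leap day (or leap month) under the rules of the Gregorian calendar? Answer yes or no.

no

2159 is not divisible by 4, so it is a common year.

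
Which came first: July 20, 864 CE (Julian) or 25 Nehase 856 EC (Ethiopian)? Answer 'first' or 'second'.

Converting both to JDN: 2036835 vs 2036864; the smaller is the first.

first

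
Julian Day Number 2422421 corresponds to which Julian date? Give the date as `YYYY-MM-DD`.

JDN 2422421 is 6 April 1920 in the Gregorian calendar.
In the Julian calendar that day is 1920-03-24.

1920-03-24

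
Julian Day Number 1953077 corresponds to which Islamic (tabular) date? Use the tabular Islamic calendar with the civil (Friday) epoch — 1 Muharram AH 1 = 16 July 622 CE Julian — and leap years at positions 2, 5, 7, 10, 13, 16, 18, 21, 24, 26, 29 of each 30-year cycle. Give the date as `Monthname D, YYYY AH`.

The proleptic Gregorian equivalent of JDN 1953077 is 30 March 635.
In the tabular Islamic calendar that day is Safar 1, 14 AH.

Safar 1, 14 AH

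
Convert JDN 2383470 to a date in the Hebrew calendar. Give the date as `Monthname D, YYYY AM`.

The Gregorian equivalent of JDN 2383470 is 14 August 1813.
In the Hebrew calendar that day is Av 18, 5573 AM.

Av 18, 5573 AM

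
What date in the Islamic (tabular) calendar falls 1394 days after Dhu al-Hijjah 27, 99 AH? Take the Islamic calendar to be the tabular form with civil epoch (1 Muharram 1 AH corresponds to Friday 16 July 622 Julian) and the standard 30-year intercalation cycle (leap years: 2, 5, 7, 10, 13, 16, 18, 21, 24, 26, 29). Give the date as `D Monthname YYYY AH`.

4 Dhu al-Hijjah 103 AH

JDN of Dhu al-Hijjah 27, 99 AH = 1983519.
1983519 + 1394 = 1984913.
JDN 1984913 in the tabular Islamic calendar is 4 Dhu al-Hijjah 103 AH.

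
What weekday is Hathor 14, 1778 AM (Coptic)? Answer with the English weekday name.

Wednesday

This is JDN 2474152 (23 November 2061 Gregorian).
2474152 ≡ 2 (mod 7); counting from Monday = 0 gives Wednesday.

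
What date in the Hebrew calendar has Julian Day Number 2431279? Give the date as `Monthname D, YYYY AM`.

JDN 2431279 is 7 July 1944 in the Gregorian calendar.
In the Hebrew calendar that day is Tammuz 16, 5704 AM.

Tammuz 16, 5704 AM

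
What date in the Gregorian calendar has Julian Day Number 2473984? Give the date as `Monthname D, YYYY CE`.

Counting from JDN 2299161 = 15 Oct 1582 gives an offset of 174823 days.

June 8, 2061 CE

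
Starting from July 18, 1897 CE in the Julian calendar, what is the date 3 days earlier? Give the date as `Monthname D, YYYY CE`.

Counting 3 days back from JDN 2414136 reaches JDN 2414133, which is July 15, 1897 CE.

July 15, 1897 CE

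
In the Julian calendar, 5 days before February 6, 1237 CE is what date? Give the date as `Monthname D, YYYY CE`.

February 1, 1237 CE

JDN of February 6, 1237 CE = 2172909.
2172909 − 5 = 2172904.
JDN 2172904 in the Julian calendar is February 1, 1237 CE.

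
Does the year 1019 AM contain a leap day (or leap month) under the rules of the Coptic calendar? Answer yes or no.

1019 mod 4 = 3; in the Coptic calendar a year is leap when year mod 4 = 3, so it is a leap year.

yes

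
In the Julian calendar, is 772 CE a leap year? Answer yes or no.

772 mod 4 = 0, so it is a leap year in the Julian calendar.

yes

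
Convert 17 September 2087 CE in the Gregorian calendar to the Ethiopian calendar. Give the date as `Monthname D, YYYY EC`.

Both dates share Julian Day Number 2483581; in the Ethiopian calendar that is 6 Meskerem 2080 EC.

Meskerem 6, 2080 EC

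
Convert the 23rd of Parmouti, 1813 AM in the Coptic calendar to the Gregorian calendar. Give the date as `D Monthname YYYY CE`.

1 May 2097 CE

Both dates share Julian Day Number 2487095; in the Gregorian calendar that is 1 May 2097 CE.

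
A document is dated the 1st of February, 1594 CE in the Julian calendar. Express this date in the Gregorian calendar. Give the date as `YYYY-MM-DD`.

For dates in this range the Gregorian date is 10 days ahead of the Julian.
1 February 1594 Julian + 10 days → 11 February 1594 Gregorian.

1594-02-11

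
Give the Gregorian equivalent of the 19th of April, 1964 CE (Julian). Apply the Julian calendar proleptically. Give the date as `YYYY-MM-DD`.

1964-05-02

At this point the Julian calendar is 13 days behind the Gregorian.
19 April 1964 Julian + 13 days → 2 May 1964 Gregorian.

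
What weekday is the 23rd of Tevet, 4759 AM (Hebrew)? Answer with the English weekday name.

This is JDN 2085956 (19 January 999 Gregorian).
JDN 2085956 mod 7 = 5, and JDN 0 was a Monday, so this is a Saturday.

Saturday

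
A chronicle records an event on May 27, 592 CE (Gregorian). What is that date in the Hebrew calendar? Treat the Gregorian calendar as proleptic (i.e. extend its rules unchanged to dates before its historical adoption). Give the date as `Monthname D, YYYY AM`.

Julian Day Number of the source date = 1937431.
Converting JDN 1937431 to the Hebrew calendar gives 8 Sivan 4352 AM.

Sivan 8, 4352 AM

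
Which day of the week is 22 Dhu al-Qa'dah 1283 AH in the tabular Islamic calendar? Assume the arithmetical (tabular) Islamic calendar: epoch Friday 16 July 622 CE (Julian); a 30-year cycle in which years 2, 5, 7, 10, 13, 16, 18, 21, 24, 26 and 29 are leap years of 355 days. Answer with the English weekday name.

In the Gregorian calendar this is 28 March 1867 (JDN 2403054).
JDN 2403054 mod 7 = 3, and JDN 0 was a Monday, so this is a Thursday.

Thursday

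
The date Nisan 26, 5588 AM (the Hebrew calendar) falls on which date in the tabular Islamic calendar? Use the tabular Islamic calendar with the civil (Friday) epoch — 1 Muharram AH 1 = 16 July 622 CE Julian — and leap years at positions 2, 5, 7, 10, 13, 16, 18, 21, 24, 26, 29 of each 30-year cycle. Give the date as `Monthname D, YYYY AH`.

Ramadan 25, 1243 AH

Both dates share Julian Day Number 2388823; in the tabular Islamic calendar that is 25 Ramadan 1243 AH.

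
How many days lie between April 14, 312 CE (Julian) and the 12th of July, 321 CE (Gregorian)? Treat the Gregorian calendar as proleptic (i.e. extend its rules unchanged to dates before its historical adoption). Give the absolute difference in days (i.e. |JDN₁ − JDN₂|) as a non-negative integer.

JDN of the first date = 1835120.
JDN of the second date = 1838495.
|1838495 − 1835120| = 3375.

3375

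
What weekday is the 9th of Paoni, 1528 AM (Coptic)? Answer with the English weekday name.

Monday

This is JDN 2383045 (15 June 1812 Gregorian).
2383045 ≡ 0 (mod 7); counting from Monday = 0 gives Monday.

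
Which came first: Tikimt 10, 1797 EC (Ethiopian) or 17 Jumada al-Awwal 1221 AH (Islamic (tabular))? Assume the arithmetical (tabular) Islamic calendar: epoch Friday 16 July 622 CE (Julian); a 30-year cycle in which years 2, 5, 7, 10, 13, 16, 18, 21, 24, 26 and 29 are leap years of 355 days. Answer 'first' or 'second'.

The two dates have Julian Day Numbers 2380249 and 2380901 respectively.
Since 2380249 < 2380901, the first date comes first.

first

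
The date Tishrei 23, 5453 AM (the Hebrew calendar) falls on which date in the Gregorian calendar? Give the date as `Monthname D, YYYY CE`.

Both dates share Julian Day Number 2339327; in the Gregorian calendar that is 3 October 1692 CE.

October 3, 1692 CE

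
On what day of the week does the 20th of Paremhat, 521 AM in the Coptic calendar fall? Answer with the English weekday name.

In the proleptic Gregorian calendar this is 20 March 805 (JDN 2015159).
JDN 2015159 mod 7 = 6, and JDN 0 was a Monday, so this is a Sunday.

Sunday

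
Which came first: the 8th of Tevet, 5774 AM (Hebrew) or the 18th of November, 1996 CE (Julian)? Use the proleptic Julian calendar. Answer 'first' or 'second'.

Converting both to JDN: 2456638 vs 2450419; the smaller is the second.

second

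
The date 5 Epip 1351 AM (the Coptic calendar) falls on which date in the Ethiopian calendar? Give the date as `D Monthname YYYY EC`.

Julian Day Number of the source date = 2318421.
Converting JDN 2318421 to the Ethiopian calendar gives 5 Hamle 1627 EC.

5 Hamle 1627 EC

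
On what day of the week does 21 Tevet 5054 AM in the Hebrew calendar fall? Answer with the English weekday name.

Equivalently 29 December 1293 Gregorian, JDN 2193682.
2193682 ≡ 1 (mod 7); counting from Monday = 0 gives Tuesday.

Tuesday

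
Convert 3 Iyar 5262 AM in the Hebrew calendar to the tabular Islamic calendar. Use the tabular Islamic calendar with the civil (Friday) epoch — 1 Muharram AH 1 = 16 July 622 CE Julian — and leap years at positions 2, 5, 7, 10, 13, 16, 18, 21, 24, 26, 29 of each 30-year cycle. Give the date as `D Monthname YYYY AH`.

The source date corresponds to 21 April 1502 in the proleptic Gregorian calendar (JDN 2269764).
That day falls on 3 Shawwal 907 AH in the tabular Islamic calendar.

3 Shawwal 907 AH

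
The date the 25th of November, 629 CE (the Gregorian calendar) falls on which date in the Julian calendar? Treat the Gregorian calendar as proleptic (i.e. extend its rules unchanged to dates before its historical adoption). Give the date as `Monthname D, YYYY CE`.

November 22, 629 CE

For dates in this range the Gregorian date is 3 days ahead of the Julian.
25 November 629 Gregorian − 3 days → 22 November 629 Julian.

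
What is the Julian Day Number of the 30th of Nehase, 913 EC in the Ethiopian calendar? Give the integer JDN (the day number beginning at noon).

2057688

In the proleptic Gregorian calendar the same day is 28 August 921.
JDN 2400001 is 17 November 1858 CE (Gregorian), MJD 0; the target day is −342313 days from there, so JDN = 2057688.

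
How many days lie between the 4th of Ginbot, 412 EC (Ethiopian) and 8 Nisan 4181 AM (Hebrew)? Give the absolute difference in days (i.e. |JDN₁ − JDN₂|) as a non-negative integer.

332

JDN of the first date = 1874582.
JDN of the second date = 1874914.
|1874914 − 1874582| = 332.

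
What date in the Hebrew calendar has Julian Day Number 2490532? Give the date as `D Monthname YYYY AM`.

29 Elul 5866 AM

The Gregorian equivalent of JDN 2490532 is 29 September 2106.
In the Hebrew calendar that day is 29 Elul 5866 AM.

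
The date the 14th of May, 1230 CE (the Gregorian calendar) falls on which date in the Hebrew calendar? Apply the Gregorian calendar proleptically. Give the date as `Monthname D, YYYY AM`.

Both dates share Julian Day Number 2170442; in the Hebrew calendar that is 23 Iyar 4990 AM.

Iyar 23, 4990 AM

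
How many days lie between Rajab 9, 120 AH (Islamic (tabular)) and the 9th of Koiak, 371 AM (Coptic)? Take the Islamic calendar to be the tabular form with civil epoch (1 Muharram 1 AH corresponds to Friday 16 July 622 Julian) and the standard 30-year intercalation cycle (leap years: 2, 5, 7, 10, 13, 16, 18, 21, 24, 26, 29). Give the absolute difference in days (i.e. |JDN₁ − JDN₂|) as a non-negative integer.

30525

First date → JDN 1990795; second date → JDN 1960270.
The interval is |1990795 − 1960270| = 30525 days.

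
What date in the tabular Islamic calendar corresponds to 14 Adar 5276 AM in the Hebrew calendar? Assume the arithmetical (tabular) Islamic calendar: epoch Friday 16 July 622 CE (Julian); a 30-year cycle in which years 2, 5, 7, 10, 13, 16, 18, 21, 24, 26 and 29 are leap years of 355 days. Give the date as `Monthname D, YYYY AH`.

Muharram 13, 922 AH

Both dates share Julian Day Number 2274824; in the tabular Islamic calendar that is 13 Muharram 922 AH.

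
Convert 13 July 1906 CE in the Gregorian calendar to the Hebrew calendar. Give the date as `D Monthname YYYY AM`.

Both dates share Julian Day Number 2417405; in the Hebrew calendar that is 20 Tammuz 5666 AM.

20 Tammuz 5666 AM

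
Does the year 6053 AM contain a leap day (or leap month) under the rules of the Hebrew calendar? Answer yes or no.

Hebrew year 6053 is year 11 of its 19-year Metonic cycle; leap years are at positions 3, 6, 8, 11, 14, 17, 19, so it is a leap year (13 months).

yes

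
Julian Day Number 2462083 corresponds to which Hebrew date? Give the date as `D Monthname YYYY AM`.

18 Cheshvan 5789 AM

JDN 2462083 is 7 November 2028 in the Gregorian calendar.
In the Hebrew calendar that day is 18 Cheshvan 5789 AM.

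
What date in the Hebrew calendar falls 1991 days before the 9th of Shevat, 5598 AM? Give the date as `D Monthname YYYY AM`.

JDN of the 9th of Shevat, 5598 AM = 2392410.
2392410 − 1991 = 2390419.
JDN 2390419 in the Hebrew calendar is 27 Av 5592 AM.

27 Av 5592 AM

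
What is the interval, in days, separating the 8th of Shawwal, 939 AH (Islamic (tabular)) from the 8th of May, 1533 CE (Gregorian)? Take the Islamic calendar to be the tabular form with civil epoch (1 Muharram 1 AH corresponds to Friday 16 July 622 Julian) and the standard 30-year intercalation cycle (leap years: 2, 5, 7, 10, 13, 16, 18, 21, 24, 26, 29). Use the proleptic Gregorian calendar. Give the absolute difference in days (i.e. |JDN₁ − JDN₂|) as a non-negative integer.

5

First date → JDN 2281109; second date → JDN 2281104.
The interval is |2281109 − 2281104| = 5 days.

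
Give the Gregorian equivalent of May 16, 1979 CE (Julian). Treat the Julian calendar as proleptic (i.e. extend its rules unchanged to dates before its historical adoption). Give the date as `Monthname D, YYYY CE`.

At this point the Julian calendar is 13 days behind the Gregorian.
16 May 1979 Julian + 13 days → 29 May 1979 Gregorian.

May 29, 1979 CE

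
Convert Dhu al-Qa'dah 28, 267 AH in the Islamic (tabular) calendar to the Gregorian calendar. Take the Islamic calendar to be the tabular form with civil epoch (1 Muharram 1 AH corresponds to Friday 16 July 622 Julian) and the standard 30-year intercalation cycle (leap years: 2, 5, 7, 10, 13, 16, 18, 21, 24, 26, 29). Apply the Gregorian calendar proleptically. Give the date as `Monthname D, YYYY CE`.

July 4, 881 CE

Julian Day Number of the source date = 2043024.
Converting JDN 2043024 to the Gregorian calendar gives 4 July 881 CE.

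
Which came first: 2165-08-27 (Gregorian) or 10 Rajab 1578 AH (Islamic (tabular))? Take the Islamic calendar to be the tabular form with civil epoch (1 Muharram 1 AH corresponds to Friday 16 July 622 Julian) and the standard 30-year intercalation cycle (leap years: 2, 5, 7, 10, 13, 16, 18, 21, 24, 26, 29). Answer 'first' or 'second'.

second

The two dates have Julian Day Numbers 2512049 and 2507462 respectively.
Since 2507462 < 2512049, the second date comes first.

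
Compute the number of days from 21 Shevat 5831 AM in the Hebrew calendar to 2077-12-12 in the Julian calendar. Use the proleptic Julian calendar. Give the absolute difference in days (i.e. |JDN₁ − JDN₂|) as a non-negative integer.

First date → JDN 2477498; second date → JDN 2480028.
The interval is |2477498 − 2480028| = 2530 days.

2530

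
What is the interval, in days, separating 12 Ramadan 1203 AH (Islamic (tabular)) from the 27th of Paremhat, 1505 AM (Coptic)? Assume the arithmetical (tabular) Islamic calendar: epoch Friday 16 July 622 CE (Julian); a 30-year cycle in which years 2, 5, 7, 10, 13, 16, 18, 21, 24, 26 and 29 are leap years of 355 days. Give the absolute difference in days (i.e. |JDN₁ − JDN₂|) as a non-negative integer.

First date → JDN 2374636; second date → JDN 2374572.
The interval is |2374636 − 2374572| = 64 days.

64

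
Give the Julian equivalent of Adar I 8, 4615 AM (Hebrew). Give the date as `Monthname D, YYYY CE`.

January 30, 855 CE

Both dates share Julian Day Number 2033376; in the Julian calendar that is 30 January 855 CE.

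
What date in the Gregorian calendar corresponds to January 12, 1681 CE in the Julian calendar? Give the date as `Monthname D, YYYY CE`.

The Julian–Gregorian offset here is 10 days (Julian trailing).
12 January 1681 Julian + 10 days → 22 January 1681 Gregorian.

January 22, 1681 CE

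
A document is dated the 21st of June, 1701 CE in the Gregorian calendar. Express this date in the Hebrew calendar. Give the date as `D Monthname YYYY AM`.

15 Sivan 5461 AM

Both dates share Julian Day Number 2342509; in the Hebrew calendar that is 15 Sivan 5461 AM.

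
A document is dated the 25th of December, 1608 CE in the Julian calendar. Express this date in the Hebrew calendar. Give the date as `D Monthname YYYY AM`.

Both dates share Julian Day Number 2308739; in the Hebrew calendar that is 28 Tevet 5369 AM.

28 Tevet 5369 AM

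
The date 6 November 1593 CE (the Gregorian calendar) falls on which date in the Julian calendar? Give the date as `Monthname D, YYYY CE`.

October 27, 1593 CE

The Julian–Gregorian offset here is 10 days (Julian trailing).
6 November 1593 Gregorian − 10 days → 27 October 1593 Julian.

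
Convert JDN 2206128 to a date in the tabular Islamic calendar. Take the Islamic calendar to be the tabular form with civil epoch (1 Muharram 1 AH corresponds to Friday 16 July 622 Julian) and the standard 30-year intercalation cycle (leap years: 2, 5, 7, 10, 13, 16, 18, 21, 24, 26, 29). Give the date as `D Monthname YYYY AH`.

5 Rabi' al-Awwal 728 AH

JDN 2206128 is 27 January 1328 in the proleptic Gregorian calendar.
In the tabular Islamic calendar that day is 5 Rabi' al-Awwal 728 AH.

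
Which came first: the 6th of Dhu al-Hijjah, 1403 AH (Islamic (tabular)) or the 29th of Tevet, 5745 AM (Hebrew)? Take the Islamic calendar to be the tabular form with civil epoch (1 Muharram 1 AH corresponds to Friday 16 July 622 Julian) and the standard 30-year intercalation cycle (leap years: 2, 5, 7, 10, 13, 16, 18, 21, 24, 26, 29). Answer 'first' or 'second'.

Converting both to JDN: 2445592 vs 2446088; the smaller is the first.

first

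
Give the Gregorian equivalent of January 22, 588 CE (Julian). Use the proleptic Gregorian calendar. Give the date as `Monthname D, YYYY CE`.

January 24, 588 CE

The Julian–Gregorian offset here is 2 days (Julian trailing).
22 January 588 Julian + 2 days → 24 January 588 Gregorian.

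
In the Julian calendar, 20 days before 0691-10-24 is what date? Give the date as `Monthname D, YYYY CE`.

October 4, 691 CE

JDN of 0691-10-24 = 1973742.
1973742 − 20 = 1973722.
JDN 1973722 in the Julian calendar is October 4, 691 CE.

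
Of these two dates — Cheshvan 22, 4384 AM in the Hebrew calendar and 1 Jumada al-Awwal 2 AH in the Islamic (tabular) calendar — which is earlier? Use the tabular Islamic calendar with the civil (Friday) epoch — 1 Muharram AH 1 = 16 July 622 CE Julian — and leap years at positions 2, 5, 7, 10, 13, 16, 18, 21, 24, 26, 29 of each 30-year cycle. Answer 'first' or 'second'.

first

Converting both to JDN: 1948903 vs 1948912; the smaller is the first.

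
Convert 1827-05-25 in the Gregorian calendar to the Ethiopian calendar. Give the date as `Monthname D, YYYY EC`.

Both dates share Julian Day Number 2388502; in the Ethiopian calendar that is 18 Ginbot 1819 EC.

Ginbot 18, 1819 EC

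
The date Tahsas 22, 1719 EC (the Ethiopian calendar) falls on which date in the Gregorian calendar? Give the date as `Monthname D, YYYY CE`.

Both dates share Julian Day Number 2351831; in the Gregorian calendar that is 29 December 1726 CE.

December 29, 1726 CE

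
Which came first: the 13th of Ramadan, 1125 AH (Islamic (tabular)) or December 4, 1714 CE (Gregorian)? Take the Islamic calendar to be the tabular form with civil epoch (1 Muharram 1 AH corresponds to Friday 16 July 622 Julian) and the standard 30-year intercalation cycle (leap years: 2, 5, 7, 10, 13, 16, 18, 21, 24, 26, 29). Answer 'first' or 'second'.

first

The two dates have Julian Day Numbers 2346996 and 2347423 respectively.
Since 2346996 < 2347423, the first date comes first.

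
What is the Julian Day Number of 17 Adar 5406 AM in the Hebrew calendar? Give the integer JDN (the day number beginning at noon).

In the Gregorian calendar the same day is 4 March 1646.
JDN 2299161 is 15 October 1582 CE (Gregorian); the target day is +23151 days from there, so JDN = 2322312.

2322312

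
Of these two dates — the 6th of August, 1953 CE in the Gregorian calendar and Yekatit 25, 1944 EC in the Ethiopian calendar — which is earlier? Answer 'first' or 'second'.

second

Converting both to JDN: 2434596 vs 2434076; the smaller is the second.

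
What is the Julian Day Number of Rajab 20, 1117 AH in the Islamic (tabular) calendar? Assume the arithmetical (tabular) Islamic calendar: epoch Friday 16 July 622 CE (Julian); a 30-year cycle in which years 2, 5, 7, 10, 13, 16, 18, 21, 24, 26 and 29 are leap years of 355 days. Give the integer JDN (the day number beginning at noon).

Equivalently 7 November 1705 (Gregorian).
JDN 2451545 is 1 January 2000 CE (Gregorian); the target day is −107436 days from there, so JDN = 2344109.

2344109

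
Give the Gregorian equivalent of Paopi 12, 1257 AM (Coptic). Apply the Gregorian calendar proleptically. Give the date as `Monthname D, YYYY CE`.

October 19, 1540 CE

Both dates share Julian Day Number 2283825; in the Gregorian calendar that is 19 October 1540 CE.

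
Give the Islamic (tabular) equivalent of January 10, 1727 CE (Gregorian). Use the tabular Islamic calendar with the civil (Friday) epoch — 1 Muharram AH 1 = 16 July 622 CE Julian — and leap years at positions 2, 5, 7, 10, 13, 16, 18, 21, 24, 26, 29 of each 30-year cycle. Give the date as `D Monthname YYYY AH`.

Both dates share Julian Day Number 2351843; in the tabular Islamic calendar that is 17 Jumada al-Awwal 1139 AH.

17 Jumada al-Awwal 1139 AH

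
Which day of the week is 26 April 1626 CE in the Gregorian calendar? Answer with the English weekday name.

Since JDN mod 7 = 6 (0 = Monday), the day is Sunday.

Sunday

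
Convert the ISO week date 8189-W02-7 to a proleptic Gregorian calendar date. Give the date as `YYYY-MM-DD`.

ISO week 1 of 8189 is the week containing the first Thursday of 8189.
Week 2, day 7 (Sunday) lands on 8189-01-11.

8189-01-11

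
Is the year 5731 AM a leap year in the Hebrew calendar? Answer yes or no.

Hebrew year 5731 is year 12 of its 19-year Metonic cycle; leap years are at positions 3, 6, 8, 11, 14, 17, 19, so it is a common year (12 months).

no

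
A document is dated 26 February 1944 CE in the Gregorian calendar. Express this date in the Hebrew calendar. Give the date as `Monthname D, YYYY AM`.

Both dates share Julian Day Number 2431147; in the Hebrew calendar that is 2 Adar 5704 AM.

Adar 2, 5704 AM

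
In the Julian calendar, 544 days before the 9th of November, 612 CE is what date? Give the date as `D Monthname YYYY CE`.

JDN of the 9th of November, 612 CE = 1944904.
1944904 − 544 = 1944360.
JDN 1944360 in the Julian calendar is 15 May 611 CE.

15 May 611 CE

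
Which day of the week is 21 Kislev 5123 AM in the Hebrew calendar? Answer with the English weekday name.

Equivalently 16 December 1362 Gregorian, JDN 2218870.
2218870 ≡ 3 (mod 7); counting from Monday = 0 gives Thursday.

Thursday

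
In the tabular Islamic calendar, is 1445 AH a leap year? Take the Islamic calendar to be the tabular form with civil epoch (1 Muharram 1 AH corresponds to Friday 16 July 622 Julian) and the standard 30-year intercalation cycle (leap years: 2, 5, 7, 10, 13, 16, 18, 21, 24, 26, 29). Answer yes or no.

yes

Year 1445 AH is year 5 of its 30-year cycle; leap positions are 2, 5, 7, 10, 13, 16, 18, 21, 24, 26, 29, so it is a leap year (355 days).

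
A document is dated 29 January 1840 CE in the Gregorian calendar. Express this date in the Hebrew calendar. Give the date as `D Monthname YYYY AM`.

24 Shevat 5600 AM

Both dates share Julian Day Number 2393134; in the Hebrew calendar that is 24 Shevat 5600 AM.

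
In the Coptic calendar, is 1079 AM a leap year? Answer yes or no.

1079 mod 4 = 3; in the Coptic calendar a year is leap when year mod 4 = 3, so it is a leap year.

yes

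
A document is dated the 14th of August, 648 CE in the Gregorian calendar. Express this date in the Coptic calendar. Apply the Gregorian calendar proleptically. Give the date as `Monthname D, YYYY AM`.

Julian Day Number of the source date = 1957963.
Converting JDN 1957963 to the Coptic calendar gives 18 Mesori 364 AM.

Mesori 18, 364 AM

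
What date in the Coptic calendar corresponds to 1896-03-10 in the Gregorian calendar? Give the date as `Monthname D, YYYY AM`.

Both dates share Julian Day Number 2413629; in the Coptic calendar that is 2 Paremhat 1612 AM.

Paremhat 2, 1612 AM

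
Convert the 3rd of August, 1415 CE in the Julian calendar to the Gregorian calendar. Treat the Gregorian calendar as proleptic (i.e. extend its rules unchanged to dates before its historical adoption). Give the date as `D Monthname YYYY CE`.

12 August 1415 CE

The Julian–Gregorian offset here is 9 days (Julian trailing).
3 August 1415 Julian + 9 days → 12 August 1415 Gregorian.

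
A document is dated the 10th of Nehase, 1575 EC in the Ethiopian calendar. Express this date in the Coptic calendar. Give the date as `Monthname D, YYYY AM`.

Julian Day Number of the source date = 2299463.
Converting JDN 2299463 to the Coptic calendar gives 10 Mesori 1299 AM.

Mesori 10, 1299 AM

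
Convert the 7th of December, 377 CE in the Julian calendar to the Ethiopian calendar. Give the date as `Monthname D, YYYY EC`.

Tahsas 11, 370 EC

Both dates share Julian Day Number 1859098; in the Ethiopian calendar that is 11 Tahsas 370 EC.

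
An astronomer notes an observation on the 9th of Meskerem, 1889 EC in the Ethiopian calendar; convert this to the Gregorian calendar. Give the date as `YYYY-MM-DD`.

1896-09-18

Both dates share Julian Day Number 2413821; in the Gregorian calendar that is 18 September 1896 CE.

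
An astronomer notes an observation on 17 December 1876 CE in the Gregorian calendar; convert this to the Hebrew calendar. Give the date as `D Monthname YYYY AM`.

1 Tevet 5637 AM

Julian Day Number of the source date = 2406606.
Converting JDN 2406606 to the Hebrew calendar gives 1 Tevet 5637 AM.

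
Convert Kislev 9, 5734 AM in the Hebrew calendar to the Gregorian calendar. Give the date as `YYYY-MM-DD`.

1973-12-04

Julian Day Number of the source date = 2442021.
Converting JDN 2442021 to the Gregorian calendar gives 4 December 1973 CE.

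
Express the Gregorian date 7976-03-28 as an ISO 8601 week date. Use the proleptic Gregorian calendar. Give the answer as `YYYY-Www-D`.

7976-W13-7

The weekday is Sunday (ISO weekday 7).
That Sunday belongs to ISO week 13 of ISO year 7976.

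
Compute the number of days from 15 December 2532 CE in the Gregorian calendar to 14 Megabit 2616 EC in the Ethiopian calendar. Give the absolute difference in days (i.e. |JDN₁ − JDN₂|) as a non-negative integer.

33340

JDN of the first date = 2646203.
JDN of the second date = 2679543.
|2679543 − 2646203| = 33340.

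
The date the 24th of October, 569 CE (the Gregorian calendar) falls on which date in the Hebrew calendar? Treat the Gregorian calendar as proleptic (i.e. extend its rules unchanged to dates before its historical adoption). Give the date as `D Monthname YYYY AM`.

25 Cheshvan 4330 AM

Julian Day Number of the source date = 1929180.
Converting JDN 1929180 to the Hebrew calendar gives 25 Cheshvan 4330 AM.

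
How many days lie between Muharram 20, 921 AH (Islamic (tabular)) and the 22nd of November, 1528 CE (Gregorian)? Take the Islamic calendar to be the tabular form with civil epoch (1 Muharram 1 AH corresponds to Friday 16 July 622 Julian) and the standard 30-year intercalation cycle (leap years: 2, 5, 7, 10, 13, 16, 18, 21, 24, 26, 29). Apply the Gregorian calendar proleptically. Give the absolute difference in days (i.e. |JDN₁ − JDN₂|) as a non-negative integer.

5000

JDN of the first date = 2274476.
JDN of the second date = 2279476.
|2279476 − 2274476| = 5000.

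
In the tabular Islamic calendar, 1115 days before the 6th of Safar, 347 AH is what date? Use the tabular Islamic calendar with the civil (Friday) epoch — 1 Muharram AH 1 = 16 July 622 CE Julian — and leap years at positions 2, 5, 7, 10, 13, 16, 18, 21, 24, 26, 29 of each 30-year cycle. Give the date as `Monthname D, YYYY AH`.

The starting date is JDN 2071086; 2071086 − 1115 = 2069971.
JDN 2069971 corresponds to Dhu al-Hijjah 14, 343 AH.

Dhu al-Hijjah 14, 343 AH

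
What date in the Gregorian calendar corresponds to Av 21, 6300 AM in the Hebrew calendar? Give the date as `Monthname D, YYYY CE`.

August 25, 2540 CE

Both dates share Julian Day Number 2649013; in the Gregorian calendar that is 25 August 2540 CE.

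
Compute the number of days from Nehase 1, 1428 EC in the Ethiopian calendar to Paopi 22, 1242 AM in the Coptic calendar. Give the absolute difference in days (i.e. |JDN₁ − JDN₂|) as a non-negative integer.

32593

First date → JDN 2245763; second date → JDN 2278356.
The interval is |2245763 − 2278356| = 32593 days.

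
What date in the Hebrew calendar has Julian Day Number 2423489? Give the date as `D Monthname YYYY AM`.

22 Adar 5683 AM

The Gregorian equivalent of JDN 2423489 is 10 March 1923.
In the Hebrew calendar that day is 22 Adar 5683 AM.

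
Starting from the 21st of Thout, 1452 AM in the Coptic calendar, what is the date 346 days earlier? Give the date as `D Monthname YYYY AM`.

JDN of the 21st of Thout, 1452 AM = 2355028.
2355028 − 346 = 2354682.
JDN 2354682 in the Coptic calendar is 11 Paopi 1451 AM.

11 Paopi 1451 AM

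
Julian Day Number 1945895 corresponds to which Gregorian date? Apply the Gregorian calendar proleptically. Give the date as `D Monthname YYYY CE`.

31 July 615 CE

Counting from JDN 2299161 = 15 Oct 1582 gives an offset of -353266 days.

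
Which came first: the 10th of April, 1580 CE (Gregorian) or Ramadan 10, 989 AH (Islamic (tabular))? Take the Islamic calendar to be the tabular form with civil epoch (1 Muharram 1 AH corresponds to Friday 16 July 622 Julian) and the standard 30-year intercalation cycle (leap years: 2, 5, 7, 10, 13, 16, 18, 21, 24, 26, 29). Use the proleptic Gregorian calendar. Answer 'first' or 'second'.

first

First date → JDN 2298243; second date → JDN 2298799.
JDN 2298243 < JDN 2298799, so the first date is earlier.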